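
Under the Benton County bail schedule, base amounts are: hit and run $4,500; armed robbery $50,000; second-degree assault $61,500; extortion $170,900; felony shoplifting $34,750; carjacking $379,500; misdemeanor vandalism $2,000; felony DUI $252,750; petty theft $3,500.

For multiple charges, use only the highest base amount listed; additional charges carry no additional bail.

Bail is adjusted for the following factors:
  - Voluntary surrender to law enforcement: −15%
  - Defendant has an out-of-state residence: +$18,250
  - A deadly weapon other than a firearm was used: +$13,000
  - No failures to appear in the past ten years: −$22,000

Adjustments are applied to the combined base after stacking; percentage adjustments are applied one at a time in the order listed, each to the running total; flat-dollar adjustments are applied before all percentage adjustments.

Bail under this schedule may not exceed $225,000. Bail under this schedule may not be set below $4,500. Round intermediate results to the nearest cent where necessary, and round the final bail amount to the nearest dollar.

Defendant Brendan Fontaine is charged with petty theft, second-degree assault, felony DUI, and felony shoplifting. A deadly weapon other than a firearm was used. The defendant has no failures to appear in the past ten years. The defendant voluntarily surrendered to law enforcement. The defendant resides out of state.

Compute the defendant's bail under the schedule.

$222,700

Base amounts from the schedule: petty theft $3,500; second-degree assault $61,500; felony DUI $252,750; felony shoplifting $34,750.
Stacking rule: use the highest base only. Highest is felony DUI at $252,750. Combined base = $252,750.
Defendant has an out-of-state residence (+$18,250 flat): $252,750 + $18,250 = $271,000.
A deadly weapon other than a firearm was used (+$13,000 flat): $271,000 + $13,000 = $284,000.
No failures to appear in the past ten years (−$22,000 flat): $284,000 − $22,000 = $262,000.
Voluntary surrender to law enforcement (−15%): $262,000 × 0.85 = $222,700.
$222,700 is within the $225,000 maximum.
$222,700 is at or above the $4,500 minimum.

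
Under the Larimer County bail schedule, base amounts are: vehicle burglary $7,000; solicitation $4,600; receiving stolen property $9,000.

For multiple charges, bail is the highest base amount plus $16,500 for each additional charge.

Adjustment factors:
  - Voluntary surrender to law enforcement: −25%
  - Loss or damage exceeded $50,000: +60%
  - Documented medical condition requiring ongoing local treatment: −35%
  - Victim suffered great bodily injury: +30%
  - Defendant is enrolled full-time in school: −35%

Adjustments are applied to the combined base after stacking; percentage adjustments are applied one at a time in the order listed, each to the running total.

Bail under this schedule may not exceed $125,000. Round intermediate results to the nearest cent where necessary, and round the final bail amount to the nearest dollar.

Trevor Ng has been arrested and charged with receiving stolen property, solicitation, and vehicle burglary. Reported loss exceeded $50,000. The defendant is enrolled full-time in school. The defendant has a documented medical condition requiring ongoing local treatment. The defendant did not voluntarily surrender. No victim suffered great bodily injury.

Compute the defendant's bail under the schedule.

Base amounts from the schedule: receiving stolen property $9,000; solicitation $4,600; vehicle burglary $7,000.
Stacking rule: highest base plus $16,500 per additional charge. Highest is receiving stolen property at $9,000; 2 additional charges → +$33,000. Combined base = $42,000.
Loss or damage exceeded $50,000 (+60%): $42,000 × 1.6 = $67,200.
Documented medical condition requiring ongoing local treatment (−35%): $67,200 × 0.65 = $43,680.
Defendant is enrolled full-time in school (−35%): $43,680 × 0.65 = $28,392.
$28,392 is within the $125,000 maximum.

$28,392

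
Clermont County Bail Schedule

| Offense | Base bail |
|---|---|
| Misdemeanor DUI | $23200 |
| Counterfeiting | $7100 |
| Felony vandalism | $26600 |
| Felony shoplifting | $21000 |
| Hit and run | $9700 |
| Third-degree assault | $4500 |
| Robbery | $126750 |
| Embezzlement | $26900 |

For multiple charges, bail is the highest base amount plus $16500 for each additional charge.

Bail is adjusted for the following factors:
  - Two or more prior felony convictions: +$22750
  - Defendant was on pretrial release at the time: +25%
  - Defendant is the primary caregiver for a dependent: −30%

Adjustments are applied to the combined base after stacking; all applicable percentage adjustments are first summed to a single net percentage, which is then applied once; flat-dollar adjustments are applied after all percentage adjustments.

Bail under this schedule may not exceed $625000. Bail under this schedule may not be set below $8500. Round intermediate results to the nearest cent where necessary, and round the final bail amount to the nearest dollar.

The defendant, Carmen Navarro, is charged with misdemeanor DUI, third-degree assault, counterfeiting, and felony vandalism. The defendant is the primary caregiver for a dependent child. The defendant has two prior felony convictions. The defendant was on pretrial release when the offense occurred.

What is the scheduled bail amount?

Base amounts from the schedule: misdemeanor DUI $23200; third-degree assault $4500; counterfeiting $7100; felony vandalism $26600.
Stacking rule: highest base plus $16500 per additional charge. Highest is felony vandalism at $26600; 3 additional charges → +$49500. Combined base = $76100.
Net percentage adjustment: +25% −30% = −5%. $76100 × 0.95 = $72295.
Two or more prior felony convictions (+$22750 flat): $72295 + $22750 = $95045.
$95045 is within the $625000 maximum.
$95045 is at or above the $8500 minimum.

$95045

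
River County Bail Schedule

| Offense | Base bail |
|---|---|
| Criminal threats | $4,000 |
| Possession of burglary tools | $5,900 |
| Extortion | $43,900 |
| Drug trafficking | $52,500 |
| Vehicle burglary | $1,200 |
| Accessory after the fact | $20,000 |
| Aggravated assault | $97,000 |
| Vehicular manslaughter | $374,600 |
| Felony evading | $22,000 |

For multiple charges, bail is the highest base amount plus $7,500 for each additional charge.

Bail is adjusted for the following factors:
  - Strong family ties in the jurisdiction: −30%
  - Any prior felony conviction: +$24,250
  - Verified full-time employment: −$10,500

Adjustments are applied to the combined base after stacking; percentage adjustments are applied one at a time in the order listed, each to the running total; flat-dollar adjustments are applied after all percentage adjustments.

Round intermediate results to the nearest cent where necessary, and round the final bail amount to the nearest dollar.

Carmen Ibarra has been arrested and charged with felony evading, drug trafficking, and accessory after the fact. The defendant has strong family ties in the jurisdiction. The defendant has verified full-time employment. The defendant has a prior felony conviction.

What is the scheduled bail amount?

Base amounts from the schedule: felony evading $22,000; drug trafficking $52,500; accessory after the fact $20,000.
Stacking rule: highest base plus $7,500 per additional charge. Highest is drug trafficking at $52,500; 2 additional charges → +$15,000. Combined base = $67,500.
Strong family ties in the jurisdiction (−30%): $67,500 × 0.7 = $47,250.
Any prior felony conviction (+$24,250 flat): $47,250 + $24,250 = $71,500.
Verified full-time employment (−$10,500 flat): $71,500 − $10,500 = $61,000.

$61,000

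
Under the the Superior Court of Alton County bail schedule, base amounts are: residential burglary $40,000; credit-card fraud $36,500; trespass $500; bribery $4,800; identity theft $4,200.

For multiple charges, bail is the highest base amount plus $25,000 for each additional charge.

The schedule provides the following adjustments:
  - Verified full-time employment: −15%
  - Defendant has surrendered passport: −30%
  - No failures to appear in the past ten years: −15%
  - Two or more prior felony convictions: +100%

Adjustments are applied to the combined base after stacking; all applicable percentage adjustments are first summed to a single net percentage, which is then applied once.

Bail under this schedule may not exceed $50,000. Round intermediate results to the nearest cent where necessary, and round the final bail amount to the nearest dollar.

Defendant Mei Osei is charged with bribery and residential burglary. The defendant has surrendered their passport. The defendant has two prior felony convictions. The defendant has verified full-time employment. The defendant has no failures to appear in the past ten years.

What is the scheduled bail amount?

Base amounts from the schedule: bribery $4,800; residential burglary $40,000.
Stacking rule: highest base plus $25,000 per additional charge. Highest is residential burglary at $40,000; 1 additional charge → +$25,000. Combined base = $65,000.
Net percentage adjustment: −15% −30% −15% +100% = +40%. $65,000 × 1.4 = $91,000.
Result $91,000 exceeds the maximum of $50,000; bail is capped at $50,000.

$50,000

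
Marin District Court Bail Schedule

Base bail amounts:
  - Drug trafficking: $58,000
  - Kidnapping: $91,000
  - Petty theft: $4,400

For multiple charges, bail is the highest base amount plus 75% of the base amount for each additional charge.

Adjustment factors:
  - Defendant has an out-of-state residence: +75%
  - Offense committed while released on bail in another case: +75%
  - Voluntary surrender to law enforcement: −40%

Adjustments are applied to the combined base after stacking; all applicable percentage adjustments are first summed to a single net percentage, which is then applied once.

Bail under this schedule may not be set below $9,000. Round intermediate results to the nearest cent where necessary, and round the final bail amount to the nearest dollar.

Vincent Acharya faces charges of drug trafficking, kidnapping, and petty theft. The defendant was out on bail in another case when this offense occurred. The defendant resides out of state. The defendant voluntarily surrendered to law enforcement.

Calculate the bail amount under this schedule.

$289,380

Base amounts from the schedule: drug trafficking $58,000; kidnapping $91,000; petty theft $4,400.
Stacking rule: highest base plus 75% of each additional charge. Highest is kidnapping at $91,000. Additional: $58,000 × 75% = $43,500; $4,400 × 75% = $3,300. Combined base = $91,000 + $46,800 = $137,800.
Net percentage adjustment: +75% +75% −40% = +110%. $137,800 × 2.1 = $289,380.
$289,380 is at or above the $9,000 minimum.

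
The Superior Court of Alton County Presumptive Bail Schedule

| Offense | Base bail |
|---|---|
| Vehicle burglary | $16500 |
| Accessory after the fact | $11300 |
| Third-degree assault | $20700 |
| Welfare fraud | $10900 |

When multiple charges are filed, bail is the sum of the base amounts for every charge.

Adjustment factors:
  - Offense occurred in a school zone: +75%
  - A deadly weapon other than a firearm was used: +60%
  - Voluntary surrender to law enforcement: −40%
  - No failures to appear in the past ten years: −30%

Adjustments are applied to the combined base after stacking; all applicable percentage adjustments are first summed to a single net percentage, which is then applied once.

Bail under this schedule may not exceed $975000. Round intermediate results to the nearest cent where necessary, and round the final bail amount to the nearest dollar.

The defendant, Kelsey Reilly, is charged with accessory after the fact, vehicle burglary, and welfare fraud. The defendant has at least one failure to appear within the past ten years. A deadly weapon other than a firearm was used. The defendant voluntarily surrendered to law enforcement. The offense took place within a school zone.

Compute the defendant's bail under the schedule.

Base amounts from the schedule: accessory after the fact $11300; vehicle burglary $16500; welfare fraud $10900.
Stacking rule: sum of all bases. $11300 + $16500 + $10900 = $38700.
Net percentage adjustment: +75% +60% −40% = +95%. $38700 × 1.95 = $75465.
$75465 is within the $975000 maximum.

$75465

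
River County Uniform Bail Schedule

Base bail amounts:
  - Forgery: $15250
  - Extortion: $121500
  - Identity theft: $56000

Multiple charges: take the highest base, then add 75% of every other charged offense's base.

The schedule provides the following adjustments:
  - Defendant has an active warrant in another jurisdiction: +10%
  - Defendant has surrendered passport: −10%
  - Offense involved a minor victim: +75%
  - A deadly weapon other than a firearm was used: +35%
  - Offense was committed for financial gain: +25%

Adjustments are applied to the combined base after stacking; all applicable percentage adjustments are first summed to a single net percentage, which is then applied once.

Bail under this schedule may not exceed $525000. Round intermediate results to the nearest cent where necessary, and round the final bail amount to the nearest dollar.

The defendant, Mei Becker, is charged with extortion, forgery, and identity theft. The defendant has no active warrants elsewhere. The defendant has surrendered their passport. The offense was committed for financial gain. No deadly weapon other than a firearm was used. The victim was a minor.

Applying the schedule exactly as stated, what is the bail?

Base amounts from the schedule: extortion $121500; forgery $15250; identity theft $56000.
Stacking rule: highest base plus 75% of each additional charge. Highest is extortion at $121500. Additional: $15250 × 75% = $11437.50; $56000 × 75% = $42000. Combined base = $121500 + $53437.50 = $174937.50.
Net percentage adjustment: −10% +75% +25% = +90%. $174937.50 × 1.9 = $332381.25.
$332381.25 is within the $525000 maximum.
Rounded to the nearest dollar: $332381.

$332381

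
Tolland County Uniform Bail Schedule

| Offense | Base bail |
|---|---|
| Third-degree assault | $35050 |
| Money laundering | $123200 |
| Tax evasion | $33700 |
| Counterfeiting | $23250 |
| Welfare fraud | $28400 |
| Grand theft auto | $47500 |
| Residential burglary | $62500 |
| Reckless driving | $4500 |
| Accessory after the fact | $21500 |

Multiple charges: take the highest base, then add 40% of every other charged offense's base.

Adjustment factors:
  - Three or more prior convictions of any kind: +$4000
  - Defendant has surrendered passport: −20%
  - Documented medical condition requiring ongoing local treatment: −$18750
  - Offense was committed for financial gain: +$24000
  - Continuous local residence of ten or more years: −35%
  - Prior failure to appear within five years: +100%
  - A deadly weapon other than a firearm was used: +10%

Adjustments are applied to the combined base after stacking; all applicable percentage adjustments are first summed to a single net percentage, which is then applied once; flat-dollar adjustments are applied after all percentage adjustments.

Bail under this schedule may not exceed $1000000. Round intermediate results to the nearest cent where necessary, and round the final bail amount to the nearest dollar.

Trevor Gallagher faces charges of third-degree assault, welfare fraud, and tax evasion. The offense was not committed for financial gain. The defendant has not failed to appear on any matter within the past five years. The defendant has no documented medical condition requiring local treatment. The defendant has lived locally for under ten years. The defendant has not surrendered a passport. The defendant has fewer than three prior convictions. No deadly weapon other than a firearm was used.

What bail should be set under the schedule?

Base amounts from the schedule: third-degree assault $35050; welfare fraud $28400; tax evasion $33700.
Stacking rule: highest base plus 40% of each additional charge. Highest is third-degree assault at $35050. Additional: $28400 × 40% = $11360; $33700 × 40% = $13480. Combined base = $35050 + $24840 = $59890.
No adjustment factors apply to this defendant.
$59890 is within the $1000000 maximum.

$59890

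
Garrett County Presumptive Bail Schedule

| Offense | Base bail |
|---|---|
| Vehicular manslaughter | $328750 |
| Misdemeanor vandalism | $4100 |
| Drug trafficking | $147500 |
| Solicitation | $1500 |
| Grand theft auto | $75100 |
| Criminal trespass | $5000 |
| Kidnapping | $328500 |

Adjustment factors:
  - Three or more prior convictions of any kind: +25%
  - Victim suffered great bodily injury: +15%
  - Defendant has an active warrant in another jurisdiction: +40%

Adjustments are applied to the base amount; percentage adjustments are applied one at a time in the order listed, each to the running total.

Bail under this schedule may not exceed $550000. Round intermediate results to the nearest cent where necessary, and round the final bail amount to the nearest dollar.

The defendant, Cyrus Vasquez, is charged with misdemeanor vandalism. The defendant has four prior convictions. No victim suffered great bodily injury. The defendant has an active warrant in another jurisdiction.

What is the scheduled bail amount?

$7175

Base amounts from the schedule: misdemeanor vandalism $4100.
Single charge. Combined base = $4100.
Three or more prior convictions of any kind (+25%): $4100 × 1.25 = $5125.
Defendant has an active warrant in another jurisdiction (+40%): $5125 × 1.4 = $7175.
$7175 is within the $550000 maximum.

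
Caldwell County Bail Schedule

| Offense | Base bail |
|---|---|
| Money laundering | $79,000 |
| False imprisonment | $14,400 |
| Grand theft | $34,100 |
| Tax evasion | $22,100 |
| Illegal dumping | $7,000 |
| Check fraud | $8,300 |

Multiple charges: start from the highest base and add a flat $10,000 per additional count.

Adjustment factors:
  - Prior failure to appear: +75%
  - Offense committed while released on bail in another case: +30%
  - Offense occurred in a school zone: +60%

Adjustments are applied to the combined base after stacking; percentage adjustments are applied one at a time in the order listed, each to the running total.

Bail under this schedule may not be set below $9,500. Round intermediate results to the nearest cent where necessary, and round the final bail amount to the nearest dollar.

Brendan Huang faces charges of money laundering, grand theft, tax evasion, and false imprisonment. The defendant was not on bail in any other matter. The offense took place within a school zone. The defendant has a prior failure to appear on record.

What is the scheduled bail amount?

$305,200

Base amounts from the schedule: money laundering $79,000; grand theft $34,100; tax evasion $22,100; false imprisonment $14,400.
Stacking rule: highest base plus $10,000 per additional charge. Highest is money laundering at $79,000; 3 additional charges → +$30,000. Combined base = $109,000.
Prior failure to appear (+75%): $109,000 × 1.75 = $190,750.
Offense occurred in a school zone (+60%): $190,750 × 1.6 = $305,200.
$305,200 is at or above the $9,500 minimum.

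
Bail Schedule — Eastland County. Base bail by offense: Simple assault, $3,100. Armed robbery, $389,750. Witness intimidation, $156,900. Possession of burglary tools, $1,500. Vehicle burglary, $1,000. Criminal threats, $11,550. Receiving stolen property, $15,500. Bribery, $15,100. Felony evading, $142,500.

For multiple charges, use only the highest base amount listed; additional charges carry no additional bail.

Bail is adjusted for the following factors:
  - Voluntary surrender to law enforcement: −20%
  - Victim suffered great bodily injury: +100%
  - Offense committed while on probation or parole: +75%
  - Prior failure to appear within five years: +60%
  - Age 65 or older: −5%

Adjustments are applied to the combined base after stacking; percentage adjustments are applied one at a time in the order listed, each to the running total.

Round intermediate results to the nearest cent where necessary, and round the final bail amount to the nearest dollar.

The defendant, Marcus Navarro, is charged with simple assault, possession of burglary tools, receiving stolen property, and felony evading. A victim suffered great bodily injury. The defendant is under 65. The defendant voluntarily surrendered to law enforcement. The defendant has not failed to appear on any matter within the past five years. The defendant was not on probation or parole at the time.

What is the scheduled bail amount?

$228,000

Base amounts from the schedule: simple assault $3,100; possession of burglary tools $1,500; receiving stolen property $15,500; felony evading $142,500.
Stacking rule: use the highest base only. Highest is felony evading at $142,500. Combined base = $142,500.
Voluntary surrender to law enforcement (−20%): $142,500 × 0.8 = $114,000.
Victim suffered great bodily injury (+100%): $114,000 × 2 = $228,000.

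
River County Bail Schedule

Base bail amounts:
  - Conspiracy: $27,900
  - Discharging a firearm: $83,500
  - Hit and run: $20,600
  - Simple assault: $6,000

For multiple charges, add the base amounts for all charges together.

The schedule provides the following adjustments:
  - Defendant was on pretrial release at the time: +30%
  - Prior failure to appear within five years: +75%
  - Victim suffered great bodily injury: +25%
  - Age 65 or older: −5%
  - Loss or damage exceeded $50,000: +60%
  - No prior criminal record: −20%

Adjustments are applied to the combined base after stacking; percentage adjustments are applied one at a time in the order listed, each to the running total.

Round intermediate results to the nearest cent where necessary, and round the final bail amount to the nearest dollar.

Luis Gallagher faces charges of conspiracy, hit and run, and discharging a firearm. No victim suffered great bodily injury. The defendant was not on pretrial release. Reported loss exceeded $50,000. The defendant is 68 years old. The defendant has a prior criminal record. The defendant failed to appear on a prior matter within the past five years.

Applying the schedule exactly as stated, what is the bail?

Base amounts from the schedule: conspiracy $27,900; hit and run $20,600; discharging a firearm $83,500.
Stacking rule: sum of all bases. $27,900 + $20,600 + $83,500 = $132,000.
Prior failure to appear within five years (+75%): $132,000 × 1.75 = $231,000.
Age 65 or older (−5%): $231,000 × 0.95 = $219,450.
Loss or damage exceeded $50,000 (+60%): $219,450 × 1.6 = $351,120.

$351,120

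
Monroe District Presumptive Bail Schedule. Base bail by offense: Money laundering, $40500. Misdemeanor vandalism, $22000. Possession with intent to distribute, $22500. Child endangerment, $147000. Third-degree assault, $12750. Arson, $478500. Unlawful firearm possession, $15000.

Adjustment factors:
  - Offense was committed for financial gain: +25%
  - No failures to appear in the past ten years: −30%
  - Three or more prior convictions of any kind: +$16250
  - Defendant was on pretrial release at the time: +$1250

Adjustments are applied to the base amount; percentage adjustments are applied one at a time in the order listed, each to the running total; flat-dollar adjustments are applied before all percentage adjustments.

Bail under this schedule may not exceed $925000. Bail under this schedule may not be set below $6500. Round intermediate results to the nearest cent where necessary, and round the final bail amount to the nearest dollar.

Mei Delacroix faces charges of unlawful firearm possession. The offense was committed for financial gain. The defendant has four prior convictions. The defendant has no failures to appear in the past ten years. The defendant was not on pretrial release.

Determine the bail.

Base amounts from the schedule: unlawful firearm possession $15000.
Single charge. Combined base = $15000.
Three or more prior convictions of any kind (+$16250 flat): $15000 + $16250 = $31250.
Offense was committed for financial gain (+25%): $31250 × 1.25 = $39062.50.
No failures to appear in the past ten years (−30%): $39062.50 × 0.7 = $27343.75.
$27343.75 is within the $925000 maximum.
$27343.75 is at or above the $6500 minimum.
Rounded to the nearest dollar: $27344.

$27344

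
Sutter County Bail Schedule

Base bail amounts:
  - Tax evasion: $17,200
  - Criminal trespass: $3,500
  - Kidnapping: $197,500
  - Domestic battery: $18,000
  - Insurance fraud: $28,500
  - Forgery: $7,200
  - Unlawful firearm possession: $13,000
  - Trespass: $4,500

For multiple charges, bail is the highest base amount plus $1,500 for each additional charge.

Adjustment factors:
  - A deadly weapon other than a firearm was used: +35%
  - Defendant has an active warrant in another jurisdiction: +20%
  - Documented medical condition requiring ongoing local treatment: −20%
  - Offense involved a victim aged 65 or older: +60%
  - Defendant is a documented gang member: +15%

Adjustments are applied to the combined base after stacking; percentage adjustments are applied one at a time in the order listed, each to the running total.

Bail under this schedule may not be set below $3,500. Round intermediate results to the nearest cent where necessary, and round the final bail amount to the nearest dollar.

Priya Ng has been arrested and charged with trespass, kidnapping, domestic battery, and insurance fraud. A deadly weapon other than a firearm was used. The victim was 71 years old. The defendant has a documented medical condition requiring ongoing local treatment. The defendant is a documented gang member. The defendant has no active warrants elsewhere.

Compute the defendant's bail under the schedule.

Base amounts from the schedule: trespass $4,500; kidnapping $197,500; domestic battery $18,000; insurance fraud $28,500.
Stacking rule: highest base plus $1,500 per additional charge. Highest is kidnapping at $197,500; 3 additional charges → +$4,500. Combined base = $202,000.
A deadly weapon other than a firearm was used (+35%): $202,000 × 1.35 = $272,700.
Documented medical condition requiring ongoing local treatment (−20%): $272,700 × 0.8 = $218,160.
Offense involved a victim aged 65 or older (+60%): $218,160 × 1.6 = $349,056.
Defendant is a documented gang member (+15%): $349,056 × 1.15 = $401,414.40.
$401,414.40 is at or above the $3,500 minimum.
Rounded to the nearest dollar: $401,414.

$401,414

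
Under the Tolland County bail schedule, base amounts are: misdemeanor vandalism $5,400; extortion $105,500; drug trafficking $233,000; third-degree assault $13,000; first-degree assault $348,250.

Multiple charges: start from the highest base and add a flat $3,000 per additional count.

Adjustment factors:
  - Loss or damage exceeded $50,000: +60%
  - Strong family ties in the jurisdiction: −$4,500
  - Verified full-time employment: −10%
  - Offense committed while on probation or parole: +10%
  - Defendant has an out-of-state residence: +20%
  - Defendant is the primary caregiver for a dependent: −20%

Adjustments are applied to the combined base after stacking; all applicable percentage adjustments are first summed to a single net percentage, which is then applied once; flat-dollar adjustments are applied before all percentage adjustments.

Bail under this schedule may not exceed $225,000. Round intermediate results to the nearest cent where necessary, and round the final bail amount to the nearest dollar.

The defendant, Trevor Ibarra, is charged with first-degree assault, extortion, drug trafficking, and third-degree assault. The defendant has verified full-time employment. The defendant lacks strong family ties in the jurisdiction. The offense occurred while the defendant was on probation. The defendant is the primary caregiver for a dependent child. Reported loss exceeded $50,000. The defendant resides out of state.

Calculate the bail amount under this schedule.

Base amounts from the schedule: first-degree assault $348,250; extortion $105,500; drug trafficking $233,000; third-degree assault $13,000.
Stacking rule: highest base plus $3,000 per additional charge. Highest is first-degree assault at $348,250; 3 additional charges → +$9,000. Combined base = $357,250.
Net percentage adjustment: +60% −10% +10% +20% −20% = +60%. $357,250 × 1.6 = $571,600.
Result $571,600 exceeds the maximum of $225,000; bail is capped at $225,000.

$225,000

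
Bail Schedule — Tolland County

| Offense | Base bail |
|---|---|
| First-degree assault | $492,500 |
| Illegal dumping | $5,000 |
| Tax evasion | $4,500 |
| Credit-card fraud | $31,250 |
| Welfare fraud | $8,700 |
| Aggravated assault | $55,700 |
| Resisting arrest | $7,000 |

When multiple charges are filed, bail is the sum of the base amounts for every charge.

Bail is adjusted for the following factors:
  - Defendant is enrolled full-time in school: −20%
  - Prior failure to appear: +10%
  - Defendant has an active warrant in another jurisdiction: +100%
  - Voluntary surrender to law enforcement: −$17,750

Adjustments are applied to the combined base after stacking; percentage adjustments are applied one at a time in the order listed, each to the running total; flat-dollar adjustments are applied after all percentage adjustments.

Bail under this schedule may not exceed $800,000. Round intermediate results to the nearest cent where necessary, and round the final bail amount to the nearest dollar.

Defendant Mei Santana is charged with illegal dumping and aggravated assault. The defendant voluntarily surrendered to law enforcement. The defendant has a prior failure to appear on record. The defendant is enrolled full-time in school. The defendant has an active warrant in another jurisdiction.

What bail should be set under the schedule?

$89,082

Base amounts from the schedule: illegal dumping $5,000; aggravated assault $55,700.
Stacking rule: sum of all bases. $5,000 + $55,700 = $60,700.
Defendant is enrolled full-time in school (−20%): $60,700 × 0.8 = $48,560.
Prior failure to appear (+10%): $48,560 × 1.1 = $53,416.
Defendant has an active warrant in another jurisdiction (+100%): $53,416 × 2 = $106,832.
Voluntary surrender to law enforcement (−$17,750 flat): $106,832 − $17,750 = $89,082.
$89,082 is within the $800,000 maximum.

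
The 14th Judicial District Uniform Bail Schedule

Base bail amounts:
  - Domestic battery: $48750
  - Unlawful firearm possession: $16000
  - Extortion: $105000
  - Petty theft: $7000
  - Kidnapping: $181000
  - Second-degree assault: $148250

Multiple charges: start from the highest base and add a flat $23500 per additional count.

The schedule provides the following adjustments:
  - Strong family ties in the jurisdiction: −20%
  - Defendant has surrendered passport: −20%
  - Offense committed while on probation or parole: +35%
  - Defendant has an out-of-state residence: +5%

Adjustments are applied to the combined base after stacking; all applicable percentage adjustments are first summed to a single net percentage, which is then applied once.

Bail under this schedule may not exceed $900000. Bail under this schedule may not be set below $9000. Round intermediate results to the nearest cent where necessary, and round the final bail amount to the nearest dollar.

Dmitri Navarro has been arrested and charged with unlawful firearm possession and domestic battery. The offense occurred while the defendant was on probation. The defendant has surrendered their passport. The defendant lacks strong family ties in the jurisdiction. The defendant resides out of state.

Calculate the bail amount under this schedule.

$86700

Base amounts from the schedule: unlawful firearm possession $16000; domestic battery $48750.
Stacking rule: highest base plus $23500 per additional charge. Highest is domestic battery at $48750; 1 additional charge → +$23500. Combined base = $72250.
Net percentage adjustment: −20% +35% +5% = +20%. $72250 × 1.2 = $86700.
$86700 is within the $900000 maximum.
$86700 is at or above the $9000 minimum.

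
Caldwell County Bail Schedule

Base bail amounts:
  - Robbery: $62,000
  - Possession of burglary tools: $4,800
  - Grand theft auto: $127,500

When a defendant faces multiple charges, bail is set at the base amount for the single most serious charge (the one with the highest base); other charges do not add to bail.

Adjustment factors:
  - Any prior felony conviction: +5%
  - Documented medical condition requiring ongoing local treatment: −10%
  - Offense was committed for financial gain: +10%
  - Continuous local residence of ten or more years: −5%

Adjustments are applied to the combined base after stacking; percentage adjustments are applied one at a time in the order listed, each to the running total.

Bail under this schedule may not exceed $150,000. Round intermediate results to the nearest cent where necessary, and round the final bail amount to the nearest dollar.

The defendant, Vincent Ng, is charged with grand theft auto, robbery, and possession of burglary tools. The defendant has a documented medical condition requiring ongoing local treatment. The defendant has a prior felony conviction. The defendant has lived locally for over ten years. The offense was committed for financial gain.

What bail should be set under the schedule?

Base amounts from the schedule: grand theft auto $127,500; robbery $62,000; possession of burglary tools $4,800.
Stacking rule: use the highest base only. Highest is grand theft auto at $127,500. Combined base = $127,500.
Any prior felony conviction (+5%): $127,500 × 1.05 = $133,875.
Documented medical condition requiring ongoing local treatment (−10%): $133,875 × 0.9 = $120,487.50.
Offense was committed for financial gain (+10%): $120,487.50 × 1.1 = $132,536.25.
Continuous local residence of ten or more years (−5%): $132,536.25 × 0.95 = $125,909.44.
$125,909.44 is within the $150,000 maximum.
Rounded to the nearest dollar: $125,909.

$125,909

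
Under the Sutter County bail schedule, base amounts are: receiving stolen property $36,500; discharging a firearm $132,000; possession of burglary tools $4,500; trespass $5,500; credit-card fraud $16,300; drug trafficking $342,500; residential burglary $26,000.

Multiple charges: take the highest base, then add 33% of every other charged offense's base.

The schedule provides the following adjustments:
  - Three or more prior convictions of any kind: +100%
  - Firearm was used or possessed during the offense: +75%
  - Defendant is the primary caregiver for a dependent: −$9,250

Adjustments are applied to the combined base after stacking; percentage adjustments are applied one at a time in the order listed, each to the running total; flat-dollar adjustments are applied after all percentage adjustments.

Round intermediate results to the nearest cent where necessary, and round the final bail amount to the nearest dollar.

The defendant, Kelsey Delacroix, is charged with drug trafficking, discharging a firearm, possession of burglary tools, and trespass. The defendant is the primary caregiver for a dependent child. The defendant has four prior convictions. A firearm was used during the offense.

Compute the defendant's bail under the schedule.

$1,353,510

Base amounts from the schedule: drug trafficking $342,500; discharging a firearm $132,000; possession of burglary tools $4,500; trespass $5,500.
Stacking rule: highest base plus 33% of each additional charge. Highest is drug trafficking at $342,500. Additional: $132,000 × 33% = $43,560; $4,500 × 33% = $1,485; $5,500 × 33% = $1,815. Combined base = $342,500 + $46,860 = $389,360.
Three or more prior convictions of any kind (+100%): $389,360 × 2 = $778,720.
Firearm was used or possessed during the offense (+75%): $778,720 × 1.75 = $1,362,760.
Defendant is the primary caregiver for a dependent (−$9,250 flat): $1,362,760 − $9,250 = $1,353,510.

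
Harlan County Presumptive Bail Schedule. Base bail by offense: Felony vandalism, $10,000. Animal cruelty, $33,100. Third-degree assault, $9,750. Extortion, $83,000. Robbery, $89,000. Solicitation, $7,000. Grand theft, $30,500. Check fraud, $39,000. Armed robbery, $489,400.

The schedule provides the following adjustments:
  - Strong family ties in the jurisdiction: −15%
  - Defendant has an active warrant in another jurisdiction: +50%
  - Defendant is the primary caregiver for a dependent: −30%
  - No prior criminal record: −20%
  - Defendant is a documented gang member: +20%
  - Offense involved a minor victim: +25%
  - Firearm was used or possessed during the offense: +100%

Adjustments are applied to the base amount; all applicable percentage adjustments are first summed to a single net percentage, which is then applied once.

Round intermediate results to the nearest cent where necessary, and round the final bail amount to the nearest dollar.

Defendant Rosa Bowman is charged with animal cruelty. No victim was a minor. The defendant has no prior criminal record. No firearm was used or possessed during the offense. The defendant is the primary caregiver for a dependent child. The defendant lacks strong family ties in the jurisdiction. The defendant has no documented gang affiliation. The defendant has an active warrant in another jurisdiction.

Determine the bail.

Base amounts from the schedule: animal cruelty $33,100.
Single charge. Combined base = $33,100.
Net percentage adjustment: +50% −30% −20% = +0%. $33,100 × 1 = $33,100.

$33,100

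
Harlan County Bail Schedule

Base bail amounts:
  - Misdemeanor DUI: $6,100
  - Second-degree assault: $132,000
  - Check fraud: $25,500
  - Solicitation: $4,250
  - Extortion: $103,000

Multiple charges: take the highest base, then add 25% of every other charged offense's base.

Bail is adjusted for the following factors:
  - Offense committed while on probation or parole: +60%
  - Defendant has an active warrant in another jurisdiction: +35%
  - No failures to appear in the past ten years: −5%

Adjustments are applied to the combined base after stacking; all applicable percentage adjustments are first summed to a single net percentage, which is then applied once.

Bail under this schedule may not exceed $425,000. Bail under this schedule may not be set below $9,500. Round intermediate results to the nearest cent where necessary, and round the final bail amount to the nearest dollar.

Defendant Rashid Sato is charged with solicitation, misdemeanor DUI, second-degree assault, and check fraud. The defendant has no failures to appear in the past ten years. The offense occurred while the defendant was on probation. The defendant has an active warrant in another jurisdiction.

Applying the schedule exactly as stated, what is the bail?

$267,829

Base amounts from the schedule: solicitation $4,250; misdemeanor DUI $6,100; second-degree assault $132,000; check fraud $25,500.
Stacking rule: highest base plus 25% of each additional charge. Highest is second-degree assault at $132,000. Additional: $4,250 × 25% = $1,062.50; $6,100 × 25% = $1,525; $25,500 × 25% = $6,375. Combined base = $132,000 + $8,962.50 = $140,962.50.
Net percentage adjustment: +60% +35% −5% = +90%. $140,962.50 × 1.9 = $267,828.75.
$267,828.75 is within the $425,000 maximum.
$267,828.75 is at or above the $9,500 minimum.
Rounded to the nearest dollar: $267,829.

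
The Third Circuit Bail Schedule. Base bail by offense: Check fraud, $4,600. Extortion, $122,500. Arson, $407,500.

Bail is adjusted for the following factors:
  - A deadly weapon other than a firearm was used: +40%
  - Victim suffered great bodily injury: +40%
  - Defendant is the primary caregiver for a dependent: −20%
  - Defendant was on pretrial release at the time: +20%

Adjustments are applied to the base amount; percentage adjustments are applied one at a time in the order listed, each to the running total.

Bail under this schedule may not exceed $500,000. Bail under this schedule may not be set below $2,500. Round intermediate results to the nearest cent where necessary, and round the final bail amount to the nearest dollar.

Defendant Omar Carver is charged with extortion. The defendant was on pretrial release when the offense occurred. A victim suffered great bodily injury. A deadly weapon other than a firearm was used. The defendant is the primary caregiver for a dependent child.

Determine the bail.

Base amounts from the schedule: extortion $122,500.
Single charge. Combined base = $122,500.
A deadly weapon other than a firearm was used (+40%): $122,500 × 1.4 = $171,500.
Victim suffered great bodily injury (+40%): $171,500 × 1.4 = $240,100.
Defendant is the primary caregiver for a dependent (−20%): $240,100 × 0.8 = $192,080.
Defendant was on pretrial release at the time (+20%): $192,080 × 1.2 = $230,496.
$230,496 is within the $500,000 maximum.
$230,496 is at or above the $2,500 minimum.

$230,496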